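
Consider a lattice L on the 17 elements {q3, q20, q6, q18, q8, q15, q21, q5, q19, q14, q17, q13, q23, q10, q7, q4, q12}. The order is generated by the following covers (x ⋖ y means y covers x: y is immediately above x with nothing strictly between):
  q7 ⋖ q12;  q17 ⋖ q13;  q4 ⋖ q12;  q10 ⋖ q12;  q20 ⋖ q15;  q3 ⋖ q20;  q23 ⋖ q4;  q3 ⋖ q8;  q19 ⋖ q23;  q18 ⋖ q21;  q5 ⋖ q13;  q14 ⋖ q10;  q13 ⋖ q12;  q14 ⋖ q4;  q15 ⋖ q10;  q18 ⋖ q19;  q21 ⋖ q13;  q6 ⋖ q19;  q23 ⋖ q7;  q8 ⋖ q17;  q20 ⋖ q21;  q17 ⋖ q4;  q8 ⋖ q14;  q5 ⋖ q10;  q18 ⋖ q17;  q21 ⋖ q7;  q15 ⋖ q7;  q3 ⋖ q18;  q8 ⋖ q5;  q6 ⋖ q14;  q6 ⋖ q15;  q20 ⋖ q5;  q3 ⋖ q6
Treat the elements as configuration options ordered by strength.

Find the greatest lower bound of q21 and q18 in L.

q18

Common lower bounds of {q21, q18}: q18, q3.
The greatest among these is q18.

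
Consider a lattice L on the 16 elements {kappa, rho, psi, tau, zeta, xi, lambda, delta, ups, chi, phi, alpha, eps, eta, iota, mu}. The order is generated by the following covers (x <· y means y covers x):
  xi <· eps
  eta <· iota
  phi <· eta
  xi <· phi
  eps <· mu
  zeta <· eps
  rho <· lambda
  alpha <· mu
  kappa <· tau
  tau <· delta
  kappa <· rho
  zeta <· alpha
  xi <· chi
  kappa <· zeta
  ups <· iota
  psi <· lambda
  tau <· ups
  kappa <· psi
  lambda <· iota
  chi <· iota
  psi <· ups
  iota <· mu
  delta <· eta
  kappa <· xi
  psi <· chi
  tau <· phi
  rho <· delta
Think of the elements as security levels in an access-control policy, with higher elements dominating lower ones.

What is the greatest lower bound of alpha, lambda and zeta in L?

kappa

Common lower bounds of {alpha, lambda, zeta}: kappa.
The greatest among these is kappa.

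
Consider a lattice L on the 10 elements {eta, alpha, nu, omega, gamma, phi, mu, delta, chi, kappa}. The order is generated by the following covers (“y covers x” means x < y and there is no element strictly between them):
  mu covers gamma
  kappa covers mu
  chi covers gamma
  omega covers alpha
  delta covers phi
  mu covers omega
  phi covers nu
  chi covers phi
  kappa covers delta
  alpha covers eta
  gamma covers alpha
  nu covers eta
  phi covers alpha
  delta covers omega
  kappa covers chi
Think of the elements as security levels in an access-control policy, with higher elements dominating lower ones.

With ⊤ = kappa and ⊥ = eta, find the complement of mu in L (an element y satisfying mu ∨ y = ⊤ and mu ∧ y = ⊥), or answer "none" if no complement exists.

nu

Need y with mu ∨ y = kappa and mu ∧ y = eta.
Checking each element gives: nu.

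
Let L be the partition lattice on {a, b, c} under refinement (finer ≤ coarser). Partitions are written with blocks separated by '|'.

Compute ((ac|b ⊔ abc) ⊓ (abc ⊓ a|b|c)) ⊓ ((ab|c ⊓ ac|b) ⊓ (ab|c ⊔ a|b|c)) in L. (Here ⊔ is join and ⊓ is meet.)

ac|b ∨ abc = abc
abc ∧ a|b|c = a|b|c
abc ∧ a|b|c = a|b|c
ab|c ∧ ac|b = a|b|c
ab|c ∨ a|b|c = ab|c
a|b|c ∧ ab|c = a|b|c
a|b|c ∧ a|b|c = a|b|c

a|b|c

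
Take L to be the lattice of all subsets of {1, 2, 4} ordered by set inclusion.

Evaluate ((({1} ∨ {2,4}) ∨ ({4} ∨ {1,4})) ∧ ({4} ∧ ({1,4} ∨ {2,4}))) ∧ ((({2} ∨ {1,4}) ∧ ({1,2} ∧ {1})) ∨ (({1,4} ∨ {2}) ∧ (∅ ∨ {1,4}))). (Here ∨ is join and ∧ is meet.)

{1} ∨ {2,4} = {1,2,4}
{4} ∨ {1,4} = {1,4}
{1,2,4} ∨ {1,4} = {1,2,4}
{1,4} ∨ {2,4} = {1,2,4}
{4} ∧ {1,2,4} = {4}
{1,2,4} ∧ {4} = {4}
{2} ∨ {1,4} = {1,2,4}
{1,2} ∧ {1} = {1}
{1,2,4} ∧ {1} = {1}
{1,4} ∨ {2} = {1,2,4}
∅ ∨ {1,4} = {1,4}
{1,2,4} ∧ {1,4} = {1,4}
{1} ∨ {1,4} = {1,4}
{4} ∧ {1,4} = {4}

{4}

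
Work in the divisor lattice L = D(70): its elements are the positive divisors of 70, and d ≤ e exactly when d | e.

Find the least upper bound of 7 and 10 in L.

In the divisibility order, the join is the least common multiple: lcm(7, 10) = 70.

70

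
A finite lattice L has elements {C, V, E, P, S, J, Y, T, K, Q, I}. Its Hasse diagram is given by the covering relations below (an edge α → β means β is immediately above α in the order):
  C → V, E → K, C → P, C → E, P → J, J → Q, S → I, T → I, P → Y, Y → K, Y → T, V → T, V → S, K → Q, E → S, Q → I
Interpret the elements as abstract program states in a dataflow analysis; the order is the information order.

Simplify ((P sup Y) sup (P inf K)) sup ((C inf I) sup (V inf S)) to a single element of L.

P ∨ Y = Y
P ∧ K = P
Y ∨ P = Y
C ∧ I = C
V ∧ S = V
C ∨ V = V
Y ∨ V = T

T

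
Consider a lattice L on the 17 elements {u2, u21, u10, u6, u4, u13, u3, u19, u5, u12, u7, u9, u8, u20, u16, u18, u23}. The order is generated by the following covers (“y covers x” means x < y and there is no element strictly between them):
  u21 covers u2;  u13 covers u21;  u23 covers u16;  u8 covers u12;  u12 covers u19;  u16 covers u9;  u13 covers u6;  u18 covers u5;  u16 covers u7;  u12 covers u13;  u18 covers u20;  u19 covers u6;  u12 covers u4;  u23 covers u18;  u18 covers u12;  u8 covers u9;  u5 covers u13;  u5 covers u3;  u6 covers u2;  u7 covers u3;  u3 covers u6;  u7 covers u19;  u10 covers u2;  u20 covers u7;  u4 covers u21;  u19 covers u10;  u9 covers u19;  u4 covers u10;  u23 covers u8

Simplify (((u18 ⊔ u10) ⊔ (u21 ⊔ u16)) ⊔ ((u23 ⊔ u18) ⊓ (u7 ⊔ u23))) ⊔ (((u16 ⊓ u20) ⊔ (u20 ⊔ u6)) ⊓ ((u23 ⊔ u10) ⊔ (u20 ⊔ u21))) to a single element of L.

u23

u18 ∨ u10 = u18
u21 ∨ u16 = u23
u18 ∨ u23 = u23
u23 ∨ u18 = u23
u7 ∨ u23 = u23
u23 ∧ u23 = u23
u23 ∨ u23 = u23
u16 ∧ u20 = u7
u20 ∨ u6 = u20
u7 ∨ u20 = u20
u23 ∨ u10 = u23
u20 ∨ u21 = u18
u23 ∨ u18 = u23
u20 ∧ u23 = u20
u23 ∨ u20 = u23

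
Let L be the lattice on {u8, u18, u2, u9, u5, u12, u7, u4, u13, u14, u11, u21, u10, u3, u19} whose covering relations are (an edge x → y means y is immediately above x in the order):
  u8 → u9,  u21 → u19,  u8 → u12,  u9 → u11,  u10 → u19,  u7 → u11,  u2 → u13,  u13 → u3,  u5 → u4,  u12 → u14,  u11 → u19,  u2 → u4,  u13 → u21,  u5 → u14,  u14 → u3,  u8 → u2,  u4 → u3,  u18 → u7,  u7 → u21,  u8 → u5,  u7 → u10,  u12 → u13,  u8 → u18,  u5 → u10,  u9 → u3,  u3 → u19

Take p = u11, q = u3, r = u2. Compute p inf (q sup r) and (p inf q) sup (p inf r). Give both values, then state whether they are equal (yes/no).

u9; u9; yes

q sup r = u3, so p inf (q sup r) = u11 inf u3 = u9.
p inf q = u9 and p inf r = u8, so (p inf q) sup (p inf r) = u9 sup u8 = u9.
Equal: yes.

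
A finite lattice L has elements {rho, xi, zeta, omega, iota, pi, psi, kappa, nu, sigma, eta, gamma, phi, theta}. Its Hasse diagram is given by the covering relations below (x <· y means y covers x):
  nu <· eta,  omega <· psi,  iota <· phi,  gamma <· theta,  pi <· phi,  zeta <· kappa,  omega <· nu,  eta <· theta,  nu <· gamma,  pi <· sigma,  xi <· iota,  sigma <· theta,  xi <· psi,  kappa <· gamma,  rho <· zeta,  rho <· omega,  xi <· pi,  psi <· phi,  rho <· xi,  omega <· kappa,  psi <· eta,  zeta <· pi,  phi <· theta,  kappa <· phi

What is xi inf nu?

rho

Common lower bounds of {xi, nu}: rho.
The greatest among these is rho.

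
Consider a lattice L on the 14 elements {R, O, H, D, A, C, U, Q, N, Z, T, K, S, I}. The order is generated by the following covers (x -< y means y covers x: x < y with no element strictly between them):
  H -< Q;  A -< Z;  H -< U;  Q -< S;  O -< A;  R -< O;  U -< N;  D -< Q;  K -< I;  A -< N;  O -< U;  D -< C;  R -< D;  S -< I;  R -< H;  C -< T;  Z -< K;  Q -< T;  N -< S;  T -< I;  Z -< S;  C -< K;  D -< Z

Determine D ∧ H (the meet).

R

Common lower bounds of {D, H}: R.
The greatest among these is R.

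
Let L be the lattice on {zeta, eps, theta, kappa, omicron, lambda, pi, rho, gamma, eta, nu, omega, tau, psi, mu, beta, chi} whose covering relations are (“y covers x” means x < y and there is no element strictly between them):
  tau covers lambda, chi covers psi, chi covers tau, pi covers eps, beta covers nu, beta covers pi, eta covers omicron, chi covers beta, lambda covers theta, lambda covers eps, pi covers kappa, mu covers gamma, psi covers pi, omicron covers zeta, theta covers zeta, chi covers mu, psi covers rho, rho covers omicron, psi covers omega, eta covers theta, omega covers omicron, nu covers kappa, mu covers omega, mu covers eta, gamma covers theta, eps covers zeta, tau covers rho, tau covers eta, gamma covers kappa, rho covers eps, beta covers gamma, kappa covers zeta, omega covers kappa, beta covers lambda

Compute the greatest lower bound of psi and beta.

Common lower bounds of {psi, beta}: eps, kappa, pi, zeta.
The greatest among these is pi.

pi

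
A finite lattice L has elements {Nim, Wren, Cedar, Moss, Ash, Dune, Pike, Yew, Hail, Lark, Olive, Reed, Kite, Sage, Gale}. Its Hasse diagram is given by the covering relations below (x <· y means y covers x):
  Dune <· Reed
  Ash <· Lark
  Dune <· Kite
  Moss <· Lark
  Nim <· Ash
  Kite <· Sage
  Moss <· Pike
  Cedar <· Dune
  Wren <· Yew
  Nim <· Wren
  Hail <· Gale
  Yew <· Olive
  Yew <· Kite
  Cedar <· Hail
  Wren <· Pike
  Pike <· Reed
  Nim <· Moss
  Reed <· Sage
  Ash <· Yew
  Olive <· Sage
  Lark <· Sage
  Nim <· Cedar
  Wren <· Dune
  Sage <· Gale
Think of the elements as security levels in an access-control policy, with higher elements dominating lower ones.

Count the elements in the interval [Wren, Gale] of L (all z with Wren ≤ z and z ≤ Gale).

The interval [Wren, Gale] = {Dune, Gale, Kite, Olive, Pike, Reed, Sage, Wren, Yew}, which has 9 elements.

9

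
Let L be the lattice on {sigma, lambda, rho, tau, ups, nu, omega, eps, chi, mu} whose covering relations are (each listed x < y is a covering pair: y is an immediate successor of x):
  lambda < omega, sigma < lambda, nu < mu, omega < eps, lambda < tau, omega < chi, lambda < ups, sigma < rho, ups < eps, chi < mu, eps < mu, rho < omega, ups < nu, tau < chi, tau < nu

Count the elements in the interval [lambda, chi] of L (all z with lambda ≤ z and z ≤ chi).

The interval [lambda, chi] = {chi, lambda, omega, tau}, which has 4 elements.

4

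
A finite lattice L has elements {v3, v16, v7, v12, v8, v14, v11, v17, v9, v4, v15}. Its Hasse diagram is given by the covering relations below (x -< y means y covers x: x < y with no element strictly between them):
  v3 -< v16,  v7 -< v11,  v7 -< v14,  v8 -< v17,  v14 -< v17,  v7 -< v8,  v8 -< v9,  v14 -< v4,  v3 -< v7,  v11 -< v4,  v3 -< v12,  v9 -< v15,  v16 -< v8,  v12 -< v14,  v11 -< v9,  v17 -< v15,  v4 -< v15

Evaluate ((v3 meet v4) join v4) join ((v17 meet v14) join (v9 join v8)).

v15

v3 ∧ v4 = v3
v3 ∨ v4 = v4
v17 ∧ v14 = v14
v9 ∨ v8 = v9
v14 ∨ v9 = v15
v4 ∨ v15 = v15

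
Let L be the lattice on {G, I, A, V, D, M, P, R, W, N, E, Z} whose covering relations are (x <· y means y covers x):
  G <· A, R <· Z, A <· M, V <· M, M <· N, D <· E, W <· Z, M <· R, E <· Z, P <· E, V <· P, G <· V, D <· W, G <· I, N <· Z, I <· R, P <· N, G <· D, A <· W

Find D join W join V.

Common upper bounds of {D, W, V}: Z.
The least among these is Z.

Z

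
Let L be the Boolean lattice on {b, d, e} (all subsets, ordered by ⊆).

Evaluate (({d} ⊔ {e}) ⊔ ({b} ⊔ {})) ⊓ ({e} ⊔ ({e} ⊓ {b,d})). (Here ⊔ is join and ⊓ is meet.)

{e}

{d} ∨ {e} = {d,e}
{b} ∨ {} = {b}
{d,e} ∨ {b} = {b,d,e}
{e} ∧ {b,d} = {}
{e} ∨ {} = {e}
{b,d,e} ∧ {e} = {e}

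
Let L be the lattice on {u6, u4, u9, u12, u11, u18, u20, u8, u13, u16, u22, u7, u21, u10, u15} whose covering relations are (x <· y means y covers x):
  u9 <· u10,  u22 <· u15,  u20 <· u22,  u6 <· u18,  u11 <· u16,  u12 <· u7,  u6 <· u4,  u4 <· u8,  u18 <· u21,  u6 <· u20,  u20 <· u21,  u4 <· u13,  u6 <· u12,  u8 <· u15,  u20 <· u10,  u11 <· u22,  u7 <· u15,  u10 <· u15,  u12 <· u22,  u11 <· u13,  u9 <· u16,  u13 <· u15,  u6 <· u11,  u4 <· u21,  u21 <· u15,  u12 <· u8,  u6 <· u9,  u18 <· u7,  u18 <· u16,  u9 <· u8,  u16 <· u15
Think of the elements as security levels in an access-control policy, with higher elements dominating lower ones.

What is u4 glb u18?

Common lower bounds of {u4, u18}: u6.
The greatest among these is u6.

u6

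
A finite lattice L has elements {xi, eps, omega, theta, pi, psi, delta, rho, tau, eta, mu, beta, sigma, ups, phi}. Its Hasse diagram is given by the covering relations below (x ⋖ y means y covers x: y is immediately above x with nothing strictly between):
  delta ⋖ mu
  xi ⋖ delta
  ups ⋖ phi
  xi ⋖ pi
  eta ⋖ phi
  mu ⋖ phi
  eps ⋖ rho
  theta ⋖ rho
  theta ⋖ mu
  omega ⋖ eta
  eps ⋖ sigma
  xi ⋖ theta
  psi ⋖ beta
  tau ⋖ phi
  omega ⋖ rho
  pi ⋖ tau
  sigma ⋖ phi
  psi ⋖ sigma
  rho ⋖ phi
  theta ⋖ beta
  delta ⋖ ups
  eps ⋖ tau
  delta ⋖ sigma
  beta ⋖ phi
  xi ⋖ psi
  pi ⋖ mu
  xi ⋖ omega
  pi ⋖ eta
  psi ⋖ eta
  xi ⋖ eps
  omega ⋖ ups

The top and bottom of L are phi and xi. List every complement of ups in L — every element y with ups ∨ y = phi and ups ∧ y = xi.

beta, eps, pi, psi, tau, theta

Need y with ups ∨ y = phi and ups ∧ y = xi.
Checking each element gives: beta, eps, pi, psi, tau, theta.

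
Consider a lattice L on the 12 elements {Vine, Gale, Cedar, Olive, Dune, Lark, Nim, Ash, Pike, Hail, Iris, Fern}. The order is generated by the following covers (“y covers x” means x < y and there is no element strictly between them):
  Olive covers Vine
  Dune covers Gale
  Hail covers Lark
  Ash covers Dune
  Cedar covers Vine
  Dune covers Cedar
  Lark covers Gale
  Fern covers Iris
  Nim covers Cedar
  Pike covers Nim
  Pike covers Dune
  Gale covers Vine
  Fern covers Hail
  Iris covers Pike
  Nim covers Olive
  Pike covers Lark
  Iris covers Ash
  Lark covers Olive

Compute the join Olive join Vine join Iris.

Iris

Common upper bounds of {Olive, Vine, Iris}: Fern, Iris.
The least among these is Iris.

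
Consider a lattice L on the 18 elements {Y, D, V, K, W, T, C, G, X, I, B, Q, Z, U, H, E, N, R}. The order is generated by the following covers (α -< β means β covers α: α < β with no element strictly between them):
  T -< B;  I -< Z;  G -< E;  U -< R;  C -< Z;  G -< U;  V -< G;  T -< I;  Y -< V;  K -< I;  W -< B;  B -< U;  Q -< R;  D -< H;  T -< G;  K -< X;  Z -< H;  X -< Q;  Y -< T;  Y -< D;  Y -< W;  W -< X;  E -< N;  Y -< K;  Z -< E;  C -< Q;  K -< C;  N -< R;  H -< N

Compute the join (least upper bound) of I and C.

Z

Common upper bounds of {I, C}: E, H, N, R, Z.
The least among these is Z.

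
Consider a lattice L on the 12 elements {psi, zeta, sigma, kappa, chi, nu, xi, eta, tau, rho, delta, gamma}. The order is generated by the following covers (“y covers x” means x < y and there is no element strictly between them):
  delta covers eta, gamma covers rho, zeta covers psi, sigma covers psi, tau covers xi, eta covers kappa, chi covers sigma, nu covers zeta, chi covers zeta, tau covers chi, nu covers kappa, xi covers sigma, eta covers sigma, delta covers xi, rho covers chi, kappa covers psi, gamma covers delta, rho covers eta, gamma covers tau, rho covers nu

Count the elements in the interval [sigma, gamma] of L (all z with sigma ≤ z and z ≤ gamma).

8

The interval [sigma, gamma] = {chi, delta, eta, gamma, rho, sigma, tau, xi}, which has 8 elements.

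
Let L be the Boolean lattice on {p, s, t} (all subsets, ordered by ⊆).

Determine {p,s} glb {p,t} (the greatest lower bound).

{p}

Under ⊆, meet is intersection: {p,s} ∩ {p,t} = {p}.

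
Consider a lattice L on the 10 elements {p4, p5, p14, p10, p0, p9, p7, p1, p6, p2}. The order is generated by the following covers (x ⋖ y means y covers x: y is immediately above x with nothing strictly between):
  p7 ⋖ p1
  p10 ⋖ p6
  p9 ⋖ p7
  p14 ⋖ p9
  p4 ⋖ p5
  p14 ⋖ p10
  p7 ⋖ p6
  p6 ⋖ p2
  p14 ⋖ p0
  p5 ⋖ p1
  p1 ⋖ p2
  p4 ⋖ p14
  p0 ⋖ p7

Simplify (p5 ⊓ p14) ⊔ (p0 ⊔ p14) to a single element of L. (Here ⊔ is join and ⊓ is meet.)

p5 ∧ p14 = p4
p0 ∨ p14 = p0
p4 ∨ p0 = p0

p0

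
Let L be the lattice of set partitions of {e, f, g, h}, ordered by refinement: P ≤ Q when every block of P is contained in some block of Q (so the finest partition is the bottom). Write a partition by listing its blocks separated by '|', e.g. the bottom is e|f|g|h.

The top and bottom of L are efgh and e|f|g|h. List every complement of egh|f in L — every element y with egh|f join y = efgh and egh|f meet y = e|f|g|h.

Need y with egh|f ∨ y = efgh and egh|f ∧ y = e|f|g|h.
Checking each element gives: ef|g|h, e|fg|h, e|fh|g.

ef|g|h, e|fg|h, e|fh|g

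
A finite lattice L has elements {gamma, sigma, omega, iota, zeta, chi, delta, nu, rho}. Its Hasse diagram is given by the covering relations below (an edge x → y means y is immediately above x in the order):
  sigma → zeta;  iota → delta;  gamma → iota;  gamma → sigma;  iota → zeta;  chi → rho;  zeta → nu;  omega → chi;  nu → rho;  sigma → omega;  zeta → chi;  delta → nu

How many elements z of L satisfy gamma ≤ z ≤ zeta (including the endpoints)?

The interval [gamma, zeta] = {gamma, iota, sigma, zeta}, which has 4 elements.

4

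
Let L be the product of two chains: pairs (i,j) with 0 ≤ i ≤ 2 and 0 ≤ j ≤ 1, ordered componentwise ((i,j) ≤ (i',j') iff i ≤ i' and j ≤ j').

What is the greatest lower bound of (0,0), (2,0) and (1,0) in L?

(0,0)

Common lower bounds of {(0,0), (2,0), (1,0)}: (0,0).
The greatest among these is (0,0).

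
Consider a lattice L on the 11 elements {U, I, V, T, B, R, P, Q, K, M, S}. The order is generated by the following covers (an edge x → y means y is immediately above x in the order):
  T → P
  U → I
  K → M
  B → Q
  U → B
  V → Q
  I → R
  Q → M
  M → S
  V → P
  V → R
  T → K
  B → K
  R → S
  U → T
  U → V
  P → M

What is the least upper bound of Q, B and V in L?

Q

Common upper bounds of {Q, B, V}: M, Q, S.
The least among these is Q.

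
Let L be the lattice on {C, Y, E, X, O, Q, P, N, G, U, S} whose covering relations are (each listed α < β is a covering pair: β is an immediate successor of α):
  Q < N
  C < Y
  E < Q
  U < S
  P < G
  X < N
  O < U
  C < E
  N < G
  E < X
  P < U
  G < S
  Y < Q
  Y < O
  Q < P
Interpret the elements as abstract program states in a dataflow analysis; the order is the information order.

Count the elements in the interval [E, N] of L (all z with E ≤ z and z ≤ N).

The interval [E, N] = {E, N, Q, X}, which has 4 elements.

4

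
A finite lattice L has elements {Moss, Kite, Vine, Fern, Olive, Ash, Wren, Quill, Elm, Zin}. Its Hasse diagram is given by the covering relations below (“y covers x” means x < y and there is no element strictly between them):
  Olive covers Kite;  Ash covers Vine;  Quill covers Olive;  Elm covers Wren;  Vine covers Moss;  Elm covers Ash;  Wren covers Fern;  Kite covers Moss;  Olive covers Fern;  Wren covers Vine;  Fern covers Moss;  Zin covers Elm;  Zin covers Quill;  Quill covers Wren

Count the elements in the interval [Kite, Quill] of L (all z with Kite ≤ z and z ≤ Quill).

3

The interval [Kite, Quill] = {Kite, Olive, Quill}, which has 3 elements.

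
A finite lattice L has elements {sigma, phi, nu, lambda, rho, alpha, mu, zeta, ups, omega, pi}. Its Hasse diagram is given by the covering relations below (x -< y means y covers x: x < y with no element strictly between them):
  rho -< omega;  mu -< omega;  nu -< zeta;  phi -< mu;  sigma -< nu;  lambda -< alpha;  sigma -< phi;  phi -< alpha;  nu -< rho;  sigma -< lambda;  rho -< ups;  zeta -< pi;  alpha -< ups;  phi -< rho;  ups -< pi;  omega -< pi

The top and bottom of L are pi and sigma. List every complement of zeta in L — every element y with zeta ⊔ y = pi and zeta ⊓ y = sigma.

alpha, lambda, mu, phi

Need y with zeta ∨ y = pi and zeta ∧ y = sigma.
Checking each element gives: alpha, lambda, mu, phi.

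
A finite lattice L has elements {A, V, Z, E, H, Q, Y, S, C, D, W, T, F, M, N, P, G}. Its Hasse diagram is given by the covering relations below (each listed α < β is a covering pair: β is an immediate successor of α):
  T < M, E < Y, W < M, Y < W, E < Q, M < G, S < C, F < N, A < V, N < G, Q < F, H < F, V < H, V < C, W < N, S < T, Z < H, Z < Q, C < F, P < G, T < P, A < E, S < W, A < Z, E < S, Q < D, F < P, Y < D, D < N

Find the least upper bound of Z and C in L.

Common upper bounds of {Z, C}: F, G, N, P.
The least among these is F.

F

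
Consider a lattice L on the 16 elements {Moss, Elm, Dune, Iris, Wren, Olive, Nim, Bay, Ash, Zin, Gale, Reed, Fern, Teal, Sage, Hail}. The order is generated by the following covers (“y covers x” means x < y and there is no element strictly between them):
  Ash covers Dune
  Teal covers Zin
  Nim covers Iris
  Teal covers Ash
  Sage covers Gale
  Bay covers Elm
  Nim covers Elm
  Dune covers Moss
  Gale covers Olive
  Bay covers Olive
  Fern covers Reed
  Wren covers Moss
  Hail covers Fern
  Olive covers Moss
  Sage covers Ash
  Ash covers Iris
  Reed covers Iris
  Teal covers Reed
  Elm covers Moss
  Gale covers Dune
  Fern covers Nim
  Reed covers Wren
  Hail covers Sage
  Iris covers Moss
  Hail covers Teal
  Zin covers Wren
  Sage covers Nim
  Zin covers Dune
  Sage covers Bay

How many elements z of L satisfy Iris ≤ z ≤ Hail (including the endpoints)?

The interval [Iris, Hail] = {Ash, Fern, Hail, Iris, Nim, Reed, Sage, Teal}, which has 8 elements.

8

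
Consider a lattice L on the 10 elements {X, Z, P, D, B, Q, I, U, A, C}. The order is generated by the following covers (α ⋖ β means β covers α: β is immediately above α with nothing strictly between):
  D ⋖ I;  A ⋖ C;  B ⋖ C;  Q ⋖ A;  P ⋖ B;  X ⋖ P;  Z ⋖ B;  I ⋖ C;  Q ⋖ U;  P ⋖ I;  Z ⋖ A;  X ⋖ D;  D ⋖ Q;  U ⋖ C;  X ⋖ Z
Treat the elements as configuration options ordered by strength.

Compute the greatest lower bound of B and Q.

X

Common lower bounds of {B, Q}: X.
The greatest among these is X.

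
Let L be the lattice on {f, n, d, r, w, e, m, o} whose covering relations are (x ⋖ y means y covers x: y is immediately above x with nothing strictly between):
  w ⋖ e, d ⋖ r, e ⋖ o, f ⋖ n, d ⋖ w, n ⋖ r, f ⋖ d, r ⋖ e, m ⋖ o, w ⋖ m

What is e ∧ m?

Common lower bounds of {e, m}: d, f, w.
The greatest among these is w.

w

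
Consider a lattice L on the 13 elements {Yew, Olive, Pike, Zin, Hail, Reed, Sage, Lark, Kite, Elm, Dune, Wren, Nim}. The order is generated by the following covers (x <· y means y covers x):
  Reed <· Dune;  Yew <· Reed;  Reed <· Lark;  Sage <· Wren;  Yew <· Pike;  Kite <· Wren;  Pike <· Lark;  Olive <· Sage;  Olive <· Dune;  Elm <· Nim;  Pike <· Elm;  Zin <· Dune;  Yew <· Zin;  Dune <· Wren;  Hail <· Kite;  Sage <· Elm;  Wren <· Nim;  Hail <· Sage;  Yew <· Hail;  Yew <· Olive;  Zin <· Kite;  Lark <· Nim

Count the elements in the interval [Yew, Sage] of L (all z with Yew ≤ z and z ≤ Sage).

4

The interval [Yew, Sage] = {Hail, Olive, Sage, Yew}, which has 4 elements.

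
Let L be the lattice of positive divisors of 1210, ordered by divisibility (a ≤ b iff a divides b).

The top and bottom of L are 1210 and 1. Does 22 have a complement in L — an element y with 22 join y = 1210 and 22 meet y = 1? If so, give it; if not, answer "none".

For every candidate y, either 22 ∨ y ≠ 1210 or 22 ∧ y ≠ 1; no complement exists.

none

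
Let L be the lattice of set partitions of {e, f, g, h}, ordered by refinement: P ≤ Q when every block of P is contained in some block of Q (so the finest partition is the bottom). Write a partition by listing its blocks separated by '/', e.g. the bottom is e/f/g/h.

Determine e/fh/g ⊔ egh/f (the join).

The join of e/fh/g and egh/f merges any blocks that overlap across the partitions, giving efgh.

efgh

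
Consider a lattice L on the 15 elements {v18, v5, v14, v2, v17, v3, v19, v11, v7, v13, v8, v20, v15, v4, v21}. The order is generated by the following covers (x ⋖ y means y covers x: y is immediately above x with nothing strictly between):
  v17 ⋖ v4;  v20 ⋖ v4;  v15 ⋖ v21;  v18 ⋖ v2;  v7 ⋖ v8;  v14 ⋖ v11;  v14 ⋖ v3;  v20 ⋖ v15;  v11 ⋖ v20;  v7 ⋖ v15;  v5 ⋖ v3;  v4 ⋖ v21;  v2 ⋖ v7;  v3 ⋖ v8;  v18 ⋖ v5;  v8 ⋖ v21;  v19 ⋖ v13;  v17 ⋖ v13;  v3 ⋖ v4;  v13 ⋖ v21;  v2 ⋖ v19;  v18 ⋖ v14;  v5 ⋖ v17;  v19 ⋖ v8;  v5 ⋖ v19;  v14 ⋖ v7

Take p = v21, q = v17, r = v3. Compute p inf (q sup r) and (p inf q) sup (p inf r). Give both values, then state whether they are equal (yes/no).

v4; v4; yes

q sup r = v4, so p inf (q sup r) = v21 inf v4 = v4.
p inf q = v17 and p inf r = v3, so (p inf q) sup (p inf r) = v17 sup v3 = v4.
Equal: yes.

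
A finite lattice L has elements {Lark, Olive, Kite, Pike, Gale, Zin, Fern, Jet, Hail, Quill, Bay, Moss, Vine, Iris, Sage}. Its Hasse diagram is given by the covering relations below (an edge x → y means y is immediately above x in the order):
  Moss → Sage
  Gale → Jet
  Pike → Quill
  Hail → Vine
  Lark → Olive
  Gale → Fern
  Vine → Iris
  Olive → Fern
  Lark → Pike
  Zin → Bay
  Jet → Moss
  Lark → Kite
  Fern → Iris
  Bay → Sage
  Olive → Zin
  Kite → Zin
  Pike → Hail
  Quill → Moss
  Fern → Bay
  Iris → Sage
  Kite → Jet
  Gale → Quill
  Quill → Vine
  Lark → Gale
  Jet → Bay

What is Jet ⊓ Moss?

Common lower bounds of {Jet, Moss}: Gale, Jet, Kite, Lark.
The greatest among these is Jet.

Jet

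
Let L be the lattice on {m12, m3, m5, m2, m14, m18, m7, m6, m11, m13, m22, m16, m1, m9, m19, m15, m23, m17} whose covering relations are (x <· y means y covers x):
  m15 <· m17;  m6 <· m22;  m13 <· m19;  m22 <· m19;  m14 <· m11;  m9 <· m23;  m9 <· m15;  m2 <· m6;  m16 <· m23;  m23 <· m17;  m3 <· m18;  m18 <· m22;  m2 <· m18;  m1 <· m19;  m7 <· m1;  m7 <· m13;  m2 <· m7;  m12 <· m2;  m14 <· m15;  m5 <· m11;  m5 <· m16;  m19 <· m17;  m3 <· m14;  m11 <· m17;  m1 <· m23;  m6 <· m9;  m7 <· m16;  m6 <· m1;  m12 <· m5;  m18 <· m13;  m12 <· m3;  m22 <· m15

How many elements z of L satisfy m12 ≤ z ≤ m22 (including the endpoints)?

6

The interval [m12, m22] = {m12, m18, m2, m22, m3, m6}, which has 6 elements.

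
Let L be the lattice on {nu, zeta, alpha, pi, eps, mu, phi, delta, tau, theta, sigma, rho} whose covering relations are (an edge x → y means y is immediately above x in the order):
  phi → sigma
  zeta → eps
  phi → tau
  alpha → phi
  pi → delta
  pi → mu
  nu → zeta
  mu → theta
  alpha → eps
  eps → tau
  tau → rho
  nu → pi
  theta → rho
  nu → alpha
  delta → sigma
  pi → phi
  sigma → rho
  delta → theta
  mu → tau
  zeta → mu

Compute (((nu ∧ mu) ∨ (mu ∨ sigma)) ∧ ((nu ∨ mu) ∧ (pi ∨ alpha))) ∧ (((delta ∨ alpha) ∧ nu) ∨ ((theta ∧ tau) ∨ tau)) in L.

pi

nu ∧ mu = nu
mu ∨ sigma = rho
nu ∨ rho = rho
nu ∨ mu = mu
pi ∨ alpha = phi
mu ∧ phi = pi
rho ∧ pi = pi
delta ∨ alpha = sigma
sigma ∧ nu = nu
theta ∧ tau = mu
mu ∨ tau = tau
nu ∨ tau = tau
pi ∧ tau = pi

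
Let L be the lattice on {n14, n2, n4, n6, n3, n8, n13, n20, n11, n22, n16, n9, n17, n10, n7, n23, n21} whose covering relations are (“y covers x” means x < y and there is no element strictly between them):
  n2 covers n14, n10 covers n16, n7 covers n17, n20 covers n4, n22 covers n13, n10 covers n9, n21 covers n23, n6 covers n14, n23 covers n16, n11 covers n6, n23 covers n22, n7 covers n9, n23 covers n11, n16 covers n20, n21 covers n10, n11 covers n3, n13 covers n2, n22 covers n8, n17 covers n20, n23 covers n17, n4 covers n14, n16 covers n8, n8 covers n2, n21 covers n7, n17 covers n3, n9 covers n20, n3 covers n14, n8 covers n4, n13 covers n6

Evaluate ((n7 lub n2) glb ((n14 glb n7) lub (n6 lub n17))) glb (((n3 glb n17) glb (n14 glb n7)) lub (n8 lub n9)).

n16

n7 ∨ n2 = n21
n14 ∧ n7 = n14
n6 ∨ n17 = n23
n14 ∨ n23 = n23
n21 ∧ n23 = n23
n3 ∧ n17 = n3
n14 ∧ n7 = n14
n3 ∧ n14 = n14
n8 ∨ n9 = n10
n14 ∨ n10 = n10
n23 ∧ n10 = n16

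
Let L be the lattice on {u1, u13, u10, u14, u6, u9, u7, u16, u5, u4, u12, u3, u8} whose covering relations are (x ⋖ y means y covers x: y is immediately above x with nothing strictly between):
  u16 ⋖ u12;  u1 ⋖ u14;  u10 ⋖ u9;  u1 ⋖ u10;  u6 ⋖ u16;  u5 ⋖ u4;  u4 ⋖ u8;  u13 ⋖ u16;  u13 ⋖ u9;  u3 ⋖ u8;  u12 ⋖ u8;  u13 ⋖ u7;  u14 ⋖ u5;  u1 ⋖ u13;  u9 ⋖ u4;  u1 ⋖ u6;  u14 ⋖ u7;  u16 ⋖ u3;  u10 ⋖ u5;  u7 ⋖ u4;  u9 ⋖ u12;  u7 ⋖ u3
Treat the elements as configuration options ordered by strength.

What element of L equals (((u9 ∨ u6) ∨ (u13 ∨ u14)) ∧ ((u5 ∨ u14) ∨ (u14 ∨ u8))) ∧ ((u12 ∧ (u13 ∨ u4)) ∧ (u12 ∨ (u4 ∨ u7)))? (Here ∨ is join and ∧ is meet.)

u9

u9 ∨ u6 = u12
u13 ∨ u14 = u7
u12 ∨ u7 = u8
u5 ∨ u14 = u5
u14 ∨ u8 = u8
u5 ∨ u8 = u8
u8 ∧ u8 = u8
u13 ∨ u4 = u4
u12 ∧ u4 = u9
u4 ∨ u7 = u4
u12 ∨ u4 = u8
u9 ∧ u8 = u9
u8 ∧ u9 = u9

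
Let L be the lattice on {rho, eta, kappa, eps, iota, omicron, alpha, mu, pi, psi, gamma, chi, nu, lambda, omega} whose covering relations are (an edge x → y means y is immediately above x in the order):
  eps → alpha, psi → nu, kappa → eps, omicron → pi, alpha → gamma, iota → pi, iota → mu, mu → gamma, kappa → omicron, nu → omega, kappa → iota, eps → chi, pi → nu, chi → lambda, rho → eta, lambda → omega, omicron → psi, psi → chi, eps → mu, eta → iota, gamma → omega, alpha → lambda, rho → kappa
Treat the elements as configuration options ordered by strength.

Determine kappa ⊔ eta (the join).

iota

Common upper bounds of {kappa, eta}: gamma, iota, mu, nu, omega, pi.
The least among these is iota.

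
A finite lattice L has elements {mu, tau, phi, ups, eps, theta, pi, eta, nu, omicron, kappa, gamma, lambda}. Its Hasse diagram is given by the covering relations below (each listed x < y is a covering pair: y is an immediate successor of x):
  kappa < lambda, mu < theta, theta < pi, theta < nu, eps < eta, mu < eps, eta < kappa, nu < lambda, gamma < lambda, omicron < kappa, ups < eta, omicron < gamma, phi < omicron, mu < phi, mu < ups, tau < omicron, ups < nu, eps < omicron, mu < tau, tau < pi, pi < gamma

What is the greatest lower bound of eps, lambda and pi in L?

mu

Common lower bounds of {eps, lambda, pi}: mu.
The greatest among these is mu.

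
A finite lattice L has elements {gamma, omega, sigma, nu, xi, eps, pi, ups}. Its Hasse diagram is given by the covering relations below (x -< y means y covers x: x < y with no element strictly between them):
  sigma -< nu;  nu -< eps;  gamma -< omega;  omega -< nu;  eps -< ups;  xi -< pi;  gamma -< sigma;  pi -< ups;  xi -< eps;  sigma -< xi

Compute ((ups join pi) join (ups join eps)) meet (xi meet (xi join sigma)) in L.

ups ∨ pi = ups
ups ∨ eps = ups
ups ∨ ups = ups
xi ∨ sigma = xi
xi ∧ xi = xi
ups ∧ xi = xi

xi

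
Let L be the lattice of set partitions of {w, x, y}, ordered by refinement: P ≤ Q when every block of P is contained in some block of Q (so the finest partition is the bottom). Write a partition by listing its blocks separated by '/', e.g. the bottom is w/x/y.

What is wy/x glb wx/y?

The meet (common refinement) of wy/x and wx/y intersects blocks pairwise, giving w/x/y.

w/x/y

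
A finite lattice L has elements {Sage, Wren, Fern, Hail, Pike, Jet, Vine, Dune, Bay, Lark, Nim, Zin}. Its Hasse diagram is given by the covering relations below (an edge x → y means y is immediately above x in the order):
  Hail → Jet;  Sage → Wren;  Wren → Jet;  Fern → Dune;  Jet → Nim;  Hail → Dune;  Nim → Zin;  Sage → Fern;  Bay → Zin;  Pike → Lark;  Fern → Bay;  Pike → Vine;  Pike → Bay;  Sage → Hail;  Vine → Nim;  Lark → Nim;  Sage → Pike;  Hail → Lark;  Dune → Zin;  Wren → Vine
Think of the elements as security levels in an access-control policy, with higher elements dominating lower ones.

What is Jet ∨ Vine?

Common upper bounds of {Jet, Vine}: Nim, Zin.
The least among these is Nim.

Nim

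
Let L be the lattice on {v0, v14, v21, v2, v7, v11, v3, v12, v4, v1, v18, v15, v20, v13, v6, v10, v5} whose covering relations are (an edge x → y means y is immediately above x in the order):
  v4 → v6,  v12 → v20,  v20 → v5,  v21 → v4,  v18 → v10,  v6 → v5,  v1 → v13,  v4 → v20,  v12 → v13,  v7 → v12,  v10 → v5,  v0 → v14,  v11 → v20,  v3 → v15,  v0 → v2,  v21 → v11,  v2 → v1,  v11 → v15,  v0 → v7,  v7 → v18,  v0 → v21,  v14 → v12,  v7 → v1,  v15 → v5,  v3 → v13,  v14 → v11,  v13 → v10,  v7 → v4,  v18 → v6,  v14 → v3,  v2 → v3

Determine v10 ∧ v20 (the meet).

v12

Common lower bounds of {v10, v20}: v0, v12, v14, v7.
The greatest among these is v12.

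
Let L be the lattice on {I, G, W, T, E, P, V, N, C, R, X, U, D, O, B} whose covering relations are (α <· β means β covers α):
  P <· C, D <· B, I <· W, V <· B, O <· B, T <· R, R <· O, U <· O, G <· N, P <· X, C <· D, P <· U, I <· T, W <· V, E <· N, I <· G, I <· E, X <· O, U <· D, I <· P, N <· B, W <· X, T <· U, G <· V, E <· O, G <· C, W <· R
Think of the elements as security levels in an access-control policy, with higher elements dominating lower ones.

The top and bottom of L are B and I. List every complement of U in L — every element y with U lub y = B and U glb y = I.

Need y with U ∨ y = B and U ∧ y = I.
Checking each element gives: N, V.

N, V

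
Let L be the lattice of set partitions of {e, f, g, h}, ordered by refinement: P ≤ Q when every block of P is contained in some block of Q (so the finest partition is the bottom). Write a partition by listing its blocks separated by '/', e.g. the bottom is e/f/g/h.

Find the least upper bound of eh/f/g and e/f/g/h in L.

eh/f/g

The join of eh/f/g and e/f/g/h merges any blocks that overlap across the partitions, giving eh/f/g.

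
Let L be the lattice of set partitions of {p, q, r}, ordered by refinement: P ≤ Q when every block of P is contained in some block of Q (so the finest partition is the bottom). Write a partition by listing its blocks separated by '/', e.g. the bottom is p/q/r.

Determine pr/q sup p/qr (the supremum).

The join of pr/q and p/qr merges any blocks that overlap across the partitions, giving pqr.

pqr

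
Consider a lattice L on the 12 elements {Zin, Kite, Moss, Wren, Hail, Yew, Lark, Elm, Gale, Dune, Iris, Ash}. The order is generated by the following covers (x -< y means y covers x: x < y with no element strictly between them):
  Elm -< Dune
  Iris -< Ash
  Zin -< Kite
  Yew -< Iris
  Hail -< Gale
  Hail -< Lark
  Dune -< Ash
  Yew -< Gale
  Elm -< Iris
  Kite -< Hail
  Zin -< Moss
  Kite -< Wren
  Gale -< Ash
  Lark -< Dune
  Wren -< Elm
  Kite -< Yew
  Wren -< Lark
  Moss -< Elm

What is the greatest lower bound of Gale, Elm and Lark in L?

Common lower bounds of {Gale, Elm, Lark}: Kite, Zin.
The greatest among these is Kite.

Kite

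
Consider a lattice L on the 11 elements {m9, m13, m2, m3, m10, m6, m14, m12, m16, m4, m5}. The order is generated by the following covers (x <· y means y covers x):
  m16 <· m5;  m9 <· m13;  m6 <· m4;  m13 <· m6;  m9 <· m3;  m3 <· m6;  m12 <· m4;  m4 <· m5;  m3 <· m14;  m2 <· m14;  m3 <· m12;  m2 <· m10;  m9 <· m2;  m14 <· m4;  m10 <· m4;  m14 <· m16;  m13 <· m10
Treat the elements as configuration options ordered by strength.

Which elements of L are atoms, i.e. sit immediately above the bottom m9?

m13, m2, m3

The atoms are exactly the elements that cover m9: m13, m2, m3.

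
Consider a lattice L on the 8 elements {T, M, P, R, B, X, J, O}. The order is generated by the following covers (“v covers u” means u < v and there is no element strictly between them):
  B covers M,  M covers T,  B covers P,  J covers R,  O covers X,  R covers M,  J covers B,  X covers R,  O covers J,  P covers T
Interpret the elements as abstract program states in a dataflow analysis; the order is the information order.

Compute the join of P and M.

B

Common upper bounds of {P, M}: B, J, O.
The least among these is B.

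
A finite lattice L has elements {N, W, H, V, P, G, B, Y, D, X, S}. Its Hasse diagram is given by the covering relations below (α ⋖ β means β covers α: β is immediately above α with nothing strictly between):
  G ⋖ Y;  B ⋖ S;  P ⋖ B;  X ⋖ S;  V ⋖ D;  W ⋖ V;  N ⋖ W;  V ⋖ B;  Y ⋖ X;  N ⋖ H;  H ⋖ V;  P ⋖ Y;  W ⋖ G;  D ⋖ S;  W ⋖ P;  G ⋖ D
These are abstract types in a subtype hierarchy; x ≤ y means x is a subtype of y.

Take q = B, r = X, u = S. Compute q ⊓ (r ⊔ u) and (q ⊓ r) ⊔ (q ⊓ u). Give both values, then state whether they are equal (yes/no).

r ⊔ u = S, so q ⊓ (r ⊔ u) = B ⊓ S = B.
q ⊓ r = P and q ⊓ u = B, so (q ⊓ r) ⊔ (q ⊓ u) = P ⊔ B = B.
Equal: yes.

B; B; yes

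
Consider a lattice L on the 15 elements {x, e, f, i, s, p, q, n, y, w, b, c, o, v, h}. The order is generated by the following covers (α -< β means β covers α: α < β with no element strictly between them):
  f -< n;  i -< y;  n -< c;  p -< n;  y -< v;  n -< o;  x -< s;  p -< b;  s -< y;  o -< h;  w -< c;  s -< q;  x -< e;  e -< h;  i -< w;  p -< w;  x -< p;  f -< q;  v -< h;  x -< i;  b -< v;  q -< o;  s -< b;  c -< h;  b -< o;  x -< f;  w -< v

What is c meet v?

w

Common lower bounds of {c, v}: i, p, w, x.
The greatest among these is w.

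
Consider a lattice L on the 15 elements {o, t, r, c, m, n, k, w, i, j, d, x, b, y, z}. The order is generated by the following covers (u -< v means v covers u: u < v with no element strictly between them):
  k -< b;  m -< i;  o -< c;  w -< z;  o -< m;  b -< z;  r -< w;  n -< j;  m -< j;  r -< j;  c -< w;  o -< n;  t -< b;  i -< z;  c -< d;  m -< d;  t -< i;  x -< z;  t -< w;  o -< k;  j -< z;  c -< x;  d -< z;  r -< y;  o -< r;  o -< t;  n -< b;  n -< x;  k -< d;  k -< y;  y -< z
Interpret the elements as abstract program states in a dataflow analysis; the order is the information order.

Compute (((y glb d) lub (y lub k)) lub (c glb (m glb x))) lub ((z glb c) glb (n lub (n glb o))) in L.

y ∧ d = k
y ∨ k = y
k ∨ y = y
m ∧ x = o
c ∧ o = o
y ∨ o = y
z ∧ c = c
n ∧ o = o
n ∨ o = n
c ∧ n = o
y ∨ o = y

y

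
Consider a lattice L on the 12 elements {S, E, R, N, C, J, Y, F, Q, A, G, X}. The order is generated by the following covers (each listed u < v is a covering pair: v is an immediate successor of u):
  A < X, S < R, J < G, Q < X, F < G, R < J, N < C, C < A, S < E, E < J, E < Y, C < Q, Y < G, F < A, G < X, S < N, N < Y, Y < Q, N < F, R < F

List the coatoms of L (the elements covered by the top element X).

A, G, Q

The coatoms are exactly the elements covered by X: A, G, Q.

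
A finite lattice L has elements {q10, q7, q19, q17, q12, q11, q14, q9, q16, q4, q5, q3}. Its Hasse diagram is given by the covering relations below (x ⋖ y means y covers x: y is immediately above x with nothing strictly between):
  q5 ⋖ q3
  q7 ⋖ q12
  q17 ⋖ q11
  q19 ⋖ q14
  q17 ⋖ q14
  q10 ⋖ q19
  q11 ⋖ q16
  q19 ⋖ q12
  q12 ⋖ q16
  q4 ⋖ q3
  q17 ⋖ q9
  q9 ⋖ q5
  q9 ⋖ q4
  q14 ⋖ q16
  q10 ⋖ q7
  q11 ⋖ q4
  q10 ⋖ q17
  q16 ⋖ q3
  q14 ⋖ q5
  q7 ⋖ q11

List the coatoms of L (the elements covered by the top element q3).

The coatoms are exactly the elements covered by q3: q16, q4, q5.

q16, q4, q5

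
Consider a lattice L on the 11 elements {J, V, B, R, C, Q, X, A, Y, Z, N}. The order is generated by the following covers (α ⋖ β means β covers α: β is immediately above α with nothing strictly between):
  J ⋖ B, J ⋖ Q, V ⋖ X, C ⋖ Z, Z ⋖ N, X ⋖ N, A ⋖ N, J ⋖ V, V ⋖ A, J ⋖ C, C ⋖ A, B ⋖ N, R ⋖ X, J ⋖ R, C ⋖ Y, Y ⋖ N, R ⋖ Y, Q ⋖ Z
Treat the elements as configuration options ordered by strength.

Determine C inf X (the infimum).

Common lower bounds of {C, X}: J.
The greatest among these is J.

J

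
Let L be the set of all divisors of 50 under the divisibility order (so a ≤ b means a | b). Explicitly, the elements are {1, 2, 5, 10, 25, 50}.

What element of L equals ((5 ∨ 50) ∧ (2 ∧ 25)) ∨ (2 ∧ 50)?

5 ∨ 50 = 50
2 ∧ 25 = 1
50 ∧ 1 = 1
2 ∧ 50 = 2
1 ∨ 2 = 2

2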